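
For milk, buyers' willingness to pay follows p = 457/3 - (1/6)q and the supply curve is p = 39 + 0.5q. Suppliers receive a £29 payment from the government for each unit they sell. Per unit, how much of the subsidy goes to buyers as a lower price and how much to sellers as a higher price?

Buyers gain £7.25 per unit; sellers gain £21.75 per unit

Pre-subsidy: 457/3 - (1/6)q = 39 + 0.5q gives q* = 170 and p* = 124.
With the subsidy, sellers receive ps = pb + 29 for each unit, where pb is the price buyers pay.
On the curves, pb = 457/3 - (1/6)q and ps = 39 + 0.5q; the wedge ps − pb = 29 gives 39 + 0.5q − (457/3 - (1/6)q) = 29, so q' = 213.5.
Then pb = 457/3 − (1/6)·213.5 = 116.75 and ps = 39 + 0.5·213.5 = 145.75.
Buyers' price falls by p* − pb = 124 − 116.75 = 7.25; sellers' price rises by ps − p* = 145.75 − 124 = 21.75.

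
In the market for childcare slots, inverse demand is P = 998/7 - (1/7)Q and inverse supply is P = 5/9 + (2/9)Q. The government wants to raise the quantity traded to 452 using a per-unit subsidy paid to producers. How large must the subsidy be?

Required subsidy s = 23 per unit

At Q = 452, from the demand curve buyers pay Pb = 998/7 − (1/7)·452 = 78; from the supply curve sellers need Ps = 5/9 + (2/9)·452 = 101.
The subsidy must fill the gap: s = Ps − Pb = 101 − 78 = 23.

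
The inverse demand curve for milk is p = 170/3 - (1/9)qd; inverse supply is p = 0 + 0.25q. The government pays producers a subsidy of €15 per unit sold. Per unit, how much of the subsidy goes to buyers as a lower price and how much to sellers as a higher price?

Buyers gain 60/13 per unit; sellers gain 135/13 per unit

Pre-subsidy: 170/3 - (1/9)q = 0 + 0.25q gives q* = 2040/13 and p* = 510/13.
With the subsidy, sellers receive ps = pb + 15 for each unit, where pb is the price buyers pay.
On the curves, pb = 170/3 - (1/9)q and ps = 0 + 0.25q; the wedge ps − pb = 15 gives 0 + 0.25q − (170/3 - (1/9)q) = 15, so q' = 2580/13.
Then pb = 170/3 − (1/9)·(2580/13) = 450/13 and ps = 0 + 0.25·(2580/13) = 645/13.
Buyers' price falls by p* − pb = 510/13 − 450/13 = 60/13; sellers' price rises by ps − p* = 645/13 − 510/13 = 135/13.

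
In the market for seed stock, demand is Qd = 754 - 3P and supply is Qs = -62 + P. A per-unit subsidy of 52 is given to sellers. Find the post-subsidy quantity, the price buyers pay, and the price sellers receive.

Pre-subsidy: 754 - 3P = -62 + P gives P* = 204, Q* = 142.
With the subsidy, sellers receive Ps = Pb + 52 for each unit, where Pb is the price buyers pay.
Supply in terms of Pb becomes Qs = -62 + 1(Pb + 52) = -10 + Pb. Setting this equal to demand: 754 - 3Pb = -10 + Pb, so Pb = 191.
Sellers receive Ps = 191 + 52 = 243; Q' = 754 − 3·191 = 181.

Q' = 181; buyers pay 191; sellers receive 243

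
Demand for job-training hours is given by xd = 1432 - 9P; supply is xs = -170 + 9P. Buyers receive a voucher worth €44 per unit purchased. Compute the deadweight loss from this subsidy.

Pre-subsidy: 1432 - 9P = -170 + 9P gives P* = 89, x* = 631.
With the rebate, buyers effectively pay Pb = Ps − 44, where Ps is the price sellers receive.
Demand in terms of Ps becomes xd = 1432 − 9(Ps − 44) = 1828 - 9Ps. Setting this equal to supply: 1828 - 9Ps = -170 + 9Ps, so Ps = 111.
Buyers pay Pb = 111 − 44 = 67; x' = -170 + 9·111 = 829.
The subsidy expands output by 829 − 631 = 198 past the efficient level; on those units the gap between marginal cost and willingness to pay runs from 0 up to 44.
DWL = ½ × 44 × 198 = 4356.

Deadweight loss = €4356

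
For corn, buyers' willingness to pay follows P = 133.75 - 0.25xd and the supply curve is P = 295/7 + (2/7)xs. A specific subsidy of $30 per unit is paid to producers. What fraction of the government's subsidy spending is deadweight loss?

Pre-subsidy: 133.75 - 0.25x = 295/7 + (2/7)x gives x* = 171 and P* = 91.
With the subsidy, sellers receive Ps = Pb + 30 for each unit, where Pb is the price buyers pay.
On the curves, Pb = 133.75 - 0.25x and Ps = 295/7 + (2/7)x; the wedge Ps − Pb = 30 gives 295/7 + (2/7)x − (133.75 - 0.25x) = 30, so x' = 227.
Then Pb = 133.75 − 0.25·227 = 77 and Ps = 295/7 + (2/7)·227 = 107.
ΔCS = ½(171 + 227)(91 − 77) = 2786; ΔPS = ½(171 + 227)(107 − 91) = 3184.
Government spending = 30 × 227 = 6810.
DWL = ½ × 30 × (227 − 171) = 840; fraction = 840 / 6810 = 28/227.

DWL / government spending = 28/227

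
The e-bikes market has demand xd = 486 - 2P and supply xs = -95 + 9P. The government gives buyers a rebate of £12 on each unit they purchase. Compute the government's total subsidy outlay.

Pre-subsidy: 486 - 2P = -95 + 9P gives P* = 581/11, x* = 4184/11.
With the rebate, buyers effectively pay Pb = Ps − 12, where Ps is the price sellers receive.
Demand in terms of Ps becomes xd = 486 − 2(Ps − 12) = 510 - 2Ps. Setting this equal to supply: 510 - 2Ps = -95 + 9Ps, so Ps = 55.
Buyers pay Pb = 55 − 12 = 43; x' = -95 + 9·55 = 400.
Government outlay = subsidy × quantity = 12 × 400 = 4800.

Government cost = £4800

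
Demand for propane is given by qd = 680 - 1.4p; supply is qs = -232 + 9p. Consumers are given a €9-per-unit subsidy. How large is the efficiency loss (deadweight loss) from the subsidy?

Pre-subsidy: 680 - 1.4p = -232 + 9p gives p* = 1140/13, q* = 7244/13.
With the rebate, buyers effectively pay pb = ps − 9, where ps is the price sellers receive.
Demand in terms of ps becomes qd = 680 − 1.4(ps − 9) = 692.6 - 1.4ps. Setting this equal to supply: 692.6 - 1.4ps = -232 + 9ps, so ps = 4623/52.
Buyers pay pb = 4623/52 − 9 = 4155/52; q' = -232 + 9·(4623/52) = 29543/52.
The subsidy expands output by 29543/52 − 7244/13 = 567/52 past the efficient level; on those units the gap between marginal cost and willingness to pay runs from 0 up to 9.
DWL = ½ × 9 × 567/52 = 5103/104.

Deadweight loss = 5103/104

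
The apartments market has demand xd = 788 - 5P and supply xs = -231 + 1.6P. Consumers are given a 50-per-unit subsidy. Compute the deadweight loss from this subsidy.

Pre-subsidy: 788 - 5P = -231 + 1.6P gives P* = 5095/33, x* = 529/33.
With the rebate, buyers effectively pay Pb = Ps − 50, where Ps is the price sellers receive.
Demand in terms of Ps becomes xd = 788 − 5(Ps − 50) = 1038 - 5Ps. Setting this equal to supply: 1038 - 5Ps = -231 + 1.6Ps, so Ps = 2115/11.
Buyers pay Pb = 2115/11 − 50 = 1565/11; x' = -231 + 1.6·(2115/11) = 843/11.
The subsidy expands output by 843/11 − 529/33 = 2000/33 past the efficient level; on those units the gap between marginal cost and willingness to pay runs from 0 up to 50.
DWL = ½ × 50 × 2000/33 = 50000/33.

Deadweight loss = 50000/33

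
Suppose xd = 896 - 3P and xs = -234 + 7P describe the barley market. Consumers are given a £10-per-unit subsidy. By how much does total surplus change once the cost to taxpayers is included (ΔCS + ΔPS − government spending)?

Net change in total surplus = -£105

Pre-subsidy: 896 - 3P = -234 + 7P gives P* = 113, x* = 557.
With the rebate, buyers effectively pay Pb = Ps − 10, where Ps is the price sellers receive.
Demand in terms of Ps becomes xd = 896 − 3(Ps − 10) = 926 - 3Ps. Setting this equal to supply: 926 - 3Ps = -234 + 7Ps, so Ps = 116.
Buyers pay Pb = 116 − 10 = 106; x' = -234 + 7·116 = 578.
ΔCS = ½(557 + 578)(113 − 106) = 3972.5; ΔPS = ½(557 + 578)(116 − 113) = 1702.5.
Government spending = 10 × 578 = 5780.
Net change = 3972.5 + 1702.5 − 5780 = -105. The loss equals the DWL triangle ½·10·21.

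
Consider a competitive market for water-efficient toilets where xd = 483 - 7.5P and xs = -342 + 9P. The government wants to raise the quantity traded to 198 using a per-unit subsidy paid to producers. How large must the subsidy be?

Required subsidy s = 22 per unit

At x = 198, invert demand for the buyer price: Pb = (483 − 198)/7.5 = 38; invert supply for the seller price: Ps = (198 − (-342))/9 = 60.
The subsidy must fill the gap: s = Ps − Pb = 60 − 38 = 22.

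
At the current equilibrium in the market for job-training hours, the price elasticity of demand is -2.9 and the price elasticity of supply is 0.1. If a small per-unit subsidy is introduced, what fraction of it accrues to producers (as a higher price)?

Producer share = 29/30

For a small subsidy around the equilibrium, the benefit split depends on the relative slopes, which at a point are proportional to the elasticities.
Buyer share = εs/(εs + |εd|) = 0.1/(0.1 + 2.9) = 1/30; seller share = |εd|/(εs + |εd|) = 29/30.
So producers capture 29/30 of the subsidy.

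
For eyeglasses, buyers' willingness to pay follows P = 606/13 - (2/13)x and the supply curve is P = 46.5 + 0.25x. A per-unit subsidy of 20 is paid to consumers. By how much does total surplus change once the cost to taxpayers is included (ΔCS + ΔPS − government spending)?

Net change in total surplus = -10400/21

Pre-subsidy: 606/13 - (2/13)x = 46.5 + 0.25x gives x* = 2/7 and P* = 326/7.
With the rebate, buyers effectively pay Pb = Ps − 20, where Ps is the price sellers receive.
On the curves, Pb = 606/13 - (2/13)x and Ps = 46.5 + 0.25x; the wedge Ps − Pb = 20 gives 46.5 + 0.25x − (606/13 - (2/13)x) = 20, so x' = 1046/21.
Then Pb = 606/13 − (2/13)·(1046/21) = 818/21 and Ps = 46.5 + 0.25·(1046/21) = 1238/21.
ΔCS = ½(2/7 + 1046/21)(326/7 − 818/21) = 84160/441; ΔPS = ½(2/7 + 1046/21)(1238/21 − 326/7) = 136760/441.
Government spending = 20 × 1046/21 = 20920/21.
Net change = 84160/441 + 136760/441 − 20920/21 = -10400/21. The loss equals the DWL triangle ½·20·1040/21.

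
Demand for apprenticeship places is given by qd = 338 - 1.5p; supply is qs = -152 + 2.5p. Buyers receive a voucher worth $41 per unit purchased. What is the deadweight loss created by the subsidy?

Deadweight loss = $787.96875

Pre-subsidy: 338 - 1.5p = -152 + 2.5p gives p* = 122.5, q* = 154.25.
With the rebate, buyers effectively pay pb = ps − 41, where ps is the price sellers receive.
Demand in terms of ps becomes qd = 338 − 1.5(ps − 41) = 399.5 - 1.5ps. Setting this equal to supply: 399.5 - 1.5ps = -152 + 2.5ps, so ps = 137.875.
Buyers pay pb = 137.875 − 41 = 96.875; q' = -152 + 2.5·137.875 = 192.6875.
The subsidy expands output by 192.6875 − 154.25 = 38.4375 past the efficient level; on those units the gap between marginal cost and willingness to pay runs from 0 up to 41.
DWL = ½ × 41 × 38.4375 = 787.96875.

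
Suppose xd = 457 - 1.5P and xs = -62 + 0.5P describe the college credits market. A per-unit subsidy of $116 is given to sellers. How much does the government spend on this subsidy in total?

Pre-subsidy: 457 - 1.5P = -62 + 0.5P gives P* = 259.5, x* = 67.75.
With the subsidy, sellers receive Ps = Pb + 116 for each unit, where Pb is the price buyers pay.
Supply in terms of Pb becomes xs = -62 + 0.5(Pb + 116) = -4 + 0.5Pb. Setting this equal to demand: 457 - 1.5Pb = -4 + 0.5Pb, so Pb = 230.5.
Sellers receive Ps = 230.5 + 116 = 346.5; x' = 457 − 1.5·230.5 = 111.25.
Government outlay = subsidy × quantity = 116 × 111.25 = 12905.

Government cost = $12905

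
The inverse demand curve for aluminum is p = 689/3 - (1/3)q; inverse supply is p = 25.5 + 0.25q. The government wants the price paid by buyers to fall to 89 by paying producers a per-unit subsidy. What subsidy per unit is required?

Required subsidy s = 42 per unit

At a buyer price of 89, quantity demanded is 689 − 3·89 = 422.
Sellers supply 422 only when they receive ps = 25.5 + 0.25·422 = 131.
s = ps − pb = 131 − 89 = 42.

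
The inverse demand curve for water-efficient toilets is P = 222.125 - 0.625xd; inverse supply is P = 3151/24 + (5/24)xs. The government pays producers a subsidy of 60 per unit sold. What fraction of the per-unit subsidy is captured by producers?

Producer share = 0.25

Pre-subsidy: 222.125 - 0.625x = 3151/24 + (5/24)x gives x* = 109 and P* = 154.
With the subsidy, sellers receive Ps = Pb + 60 for each unit, where Pb is the price buyers pay.
On the curves, Pb = 222.125 - 0.625x and Ps = 3151/24 + (5/24)x; the wedge Ps − Pb = 60 gives 3151/24 + (5/24)x − (222.125 - 0.625x) = 60, so x' = 181.
Then Pb = 222.125 − 0.625·181 = 109 and Ps = 3151/24 + (5/24)·181 = 169.
Buyers' price falls by P* − Pb = 154 − 109 = 45; sellers' price rises by Ps − P* = 169 − 154 = 15.
So producers capture 15/60 = 0.25 of each unit of subsidy.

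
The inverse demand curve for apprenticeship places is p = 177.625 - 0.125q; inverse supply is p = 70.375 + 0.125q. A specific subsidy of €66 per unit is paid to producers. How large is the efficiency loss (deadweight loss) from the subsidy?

Deadweight loss = €8712

Pre-subsidy: 177.625 - 0.125q = 70.375 + 0.125q gives q* = 429 and p* = 124.
With the subsidy, sellers receive ps = pb + 66 for each unit, where pb is the price buyers pay.
On the curves, pb = 177.625 - 0.125q and ps = 70.375 + 0.125q; the wedge ps − pb = 66 gives 70.375 + 0.125q − (177.625 - 0.125q) = 66, so q' = 693.
Then pb = 177.625 − 0.125·693 = 91 and ps = 70.375 + 0.125·693 = 157.
The subsidy expands output by 693 − 429 = 264 past the efficient level; on those units the gap between marginal cost and willingness to pay runs from 0 up to 66.
DWL = ½ × 66 × 264 = 8712.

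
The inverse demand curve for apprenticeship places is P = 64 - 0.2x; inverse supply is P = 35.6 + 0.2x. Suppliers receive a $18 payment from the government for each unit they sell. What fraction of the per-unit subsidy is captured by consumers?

Consumer share = 0.5

Pre-subsidy: 64 - 0.2x = 35.6 + 0.2x gives x* = 71 and P* = 49.8.
With the subsidy, sellers receive Ps = Pb + 18 for each unit, where Pb is the price buyers pay.
On the curves, Pb = 64 - 0.2x and Ps = 35.6 + 0.2x; the wedge Ps − Pb = 18 gives 35.6 + 0.2x − (64 - 0.2x) = 18, so x' = 116.
Then Pb = 64 − 0.2·116 = 40.8 and Ps = 35.6 + 0.2·116 = 58.8.
Buyers' price falls by P* − Pb = 49.8 − 40.8 = 9; sellers' price rises by Ps − P* = 58.8 − 49.8 = 9.
So consumers capture 9/18 = 0.5 of each unit of subsidy.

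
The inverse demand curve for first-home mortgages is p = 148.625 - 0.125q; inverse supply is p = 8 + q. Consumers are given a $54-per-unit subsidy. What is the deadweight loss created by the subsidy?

Deadweight loss = $1296

Pre-subsidy: 148.625 - 0.125q = 8 + q gives q* = 125 and p* = 133.
With the rebate, buyers effectively pay pb = ps − 54, where ps is the price sellers receive.
On the curves, pb = 148.625 - 0.125q and ps = 8 + q; the wedge ps − pb = 54 gives 8 + q − (148.625 - 0.125q) = 54, so q' = 173.
Then pb = 148.625 − 0.125·173 = 127 and ps = 8 + 1·173 = 181.
The subsidy expands output by 173 − 125 = 48 past the efficient level; on those units the gap between marginal cost and willingness to pay runs from 0 up to 54.
DWL = ½ × 54 × 48 = 1296.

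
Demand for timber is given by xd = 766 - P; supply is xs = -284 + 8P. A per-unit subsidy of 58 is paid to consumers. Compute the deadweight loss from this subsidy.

Deadweight loss = 13456/9

Pre-subsidy: 766 - P = -284 + 8P gives P* = 350/3, x* = 1948/3.
With the rebate, buyers effectively pay Pb = Ps − 58, where Ps is the price sellers receive.
Demand in terms of Ps becomes xd = 766 − 1(Ps − 58) = 824 - Ps. Setting this equal to supply: 824 - Ps = -284 + 8Ps, so Ps = 1108/9.
Buyers pay Pb = 1108/9 − 58 = 586/9; x' = -284 + 8·(1108/9) = 6308/9.
The subsidy expands output by 6308/9 − 1948/3 = 464/9 past the efficient level; on those units the gap between marginal cost and willingness to pay runs from 0 up to 58.
DWL = ½ × 58 × 464/9 = 13456/9.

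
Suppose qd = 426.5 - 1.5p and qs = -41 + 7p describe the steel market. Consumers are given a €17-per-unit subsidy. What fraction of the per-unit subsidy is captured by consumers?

Consumer share = 14/17

Pre-subsidy: 426.5 - 1.5p = -41 + 7p gives p* = 55, q* = 344.
With the rebate, buyers effectively pay pb = ps − 17, where ps is the price sellers receive.
Demand in terms of ps becomes qd = 426.5 − 1.5(ps − 17) = 452 - 1.5ps. Setting this equal to supply: 452 - 1.5ps = -41 + 7ps, so ps = 58.
Buyers pay pb = 58 − 17 = 41; q' = -41 + 7·58 = 365.
Buyers' price falls by p* − pb = 55 − 41 = 14; sellers' price rises by ps − p* = 58 − 55 = 3.
So consumers capture 14/17 = 14/17 of each unit of subsidy.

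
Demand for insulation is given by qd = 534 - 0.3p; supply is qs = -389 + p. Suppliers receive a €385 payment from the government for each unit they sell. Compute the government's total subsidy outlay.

Pre-subsidy: 534 - 0.3p = -389 + p gives p* = 710, q* = 321.
With the subsidy, sellers receive ps = pb + 385 for each unit, where pb is the price buyers pay.
Supply in terms of pb becomes qs = -389 + 1(pb + 385) = -4 + pb. Setting this equal to demand: 534 - 0.3pb = -4 + pb, so pb = 5380/13.
Sellers receive ps = 5380/13 + 385 = 10385/13; q' = 534 − 0.3·(5380/13) = 5328/13.
Government outlay = subsidy × quantity = 385 × 5328/13 = 2051280/13.

Government cost = 2051280/13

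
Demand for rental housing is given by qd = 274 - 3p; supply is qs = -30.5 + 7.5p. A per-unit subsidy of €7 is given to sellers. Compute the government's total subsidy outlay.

Government cost = €1414

Pre-subsidy: 274 - 3p = -30.5 + 7.5p gives p* = 29, q* = 187.
With the subsidy, sellers receive ps = pb + 7 for each unit, where pb is the price buyers pay.
Supply in terms of pb becomes qs = -30.5 + 7.5(pb + 7) = 22 + 7.5pb. Setting this equal to demand: 274 - 3pb = 22 + 7.5pb, so pb = 24.
Sellers receive ps = 24 + 7 = 31; q' = 274 − 3·24 = 202.
Government outlay = subsidy × quantity = 7 × 202 = 1414.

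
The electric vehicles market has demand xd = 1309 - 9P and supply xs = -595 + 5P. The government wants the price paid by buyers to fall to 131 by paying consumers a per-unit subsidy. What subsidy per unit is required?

At a buyer price of 131, quantity demanded is 1309 − 9·131 = 130.
Sellers supply 130 only when they receive Ps with -595 + 5·Ps = 130, i.e. Ps = 145.
s = Ps − Pb = 145 − 131 = 14.

Required subsidy s = 14 per unit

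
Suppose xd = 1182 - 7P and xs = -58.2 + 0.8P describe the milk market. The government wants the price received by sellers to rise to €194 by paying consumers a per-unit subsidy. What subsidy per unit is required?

Required subsidy s = €39 per unit

At a seller price of 194, quantity supplied is -58.2 + 0.8·194 = 97.
Buyers absorb 97 only when they pay Pb with 1182 − 7·Pb = 97, i.e. Pb = 155.
s = Ps − Pb = 194 − 155 = 39.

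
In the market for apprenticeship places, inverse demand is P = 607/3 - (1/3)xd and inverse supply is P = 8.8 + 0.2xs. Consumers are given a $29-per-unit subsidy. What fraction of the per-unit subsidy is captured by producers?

Producer share = 0.375

Pre-subsidy: 607/3 - (1/3)x = 8.8 + 0.2x gives x* = 362.875 and P* = 81.375.
With the rebate, buyers effectively pay Pb = Ps − 29, where Ps is the price sellers receive.
On the curves, Pb = 607/3 - (1/3)x and Ps = 8.8 + 0.2x; the wedge Ps − Pb = 29 gives 8.8 + 0.2x − (607/3 - (1/3)x) = 29, so x' = 417.25.
Then Pb = 607/3 − (1/3)·417.25 = 63.25 and Ps = 8.8 + 0.2·417.25 = 92.25.
Buyers' price falls by P* − Pb = 81.375 − 63.25 = 18.125; sellers' price rises by Ps − P* = 92.25 − 81.375 = 10.875.
So producers capture 10.875/29 = 0.375 of each unit of subsidy.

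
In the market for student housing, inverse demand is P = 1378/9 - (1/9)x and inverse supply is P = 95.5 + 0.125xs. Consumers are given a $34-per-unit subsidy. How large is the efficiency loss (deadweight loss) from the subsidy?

Deadweight loss = $2448

Pre-subsidy: 1378/9 - (1/9)x = 95.5 + 0.125x gives x* = 244 and P* = 126.
With the rebate, buyers effectively pay Pb = Ps − 34, where Ps is the price sellers receive.
On the curves, Pb = 1378/9 - (1/9)x and Ps = 95.5 + 0.125x; the wedge Ps − Pb = 34 gives 95.5 + 0.125x − (1378/9 - (1/9)x) = 34, so x' = 388.
Then Pb = 1378/9 − (1/9)·388 = 110 and Ps = 95.5 + 0.125·388 = 144.
The subsidy expands output by 388 − 244 = 144 past the efficient level; on those units the gap between marginal cost and willingness to pay runs from 0 up to 34.
DWL = ½ × 34 × 144 = 2448.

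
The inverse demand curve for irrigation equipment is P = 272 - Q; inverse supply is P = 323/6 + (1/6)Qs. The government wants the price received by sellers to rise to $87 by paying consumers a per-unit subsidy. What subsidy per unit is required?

At a seller price of 87, quantity supplied is -323 + 6·87 = 199.
Buyers absorb 199 only when they pay Pb = 272 − 1·199 = 73.
s = Ps − Pb = 87 − 73 = 14.

Required subsidy s = $14 per unit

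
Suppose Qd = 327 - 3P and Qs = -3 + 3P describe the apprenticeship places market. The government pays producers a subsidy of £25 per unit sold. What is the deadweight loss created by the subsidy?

Deadweight loss = £468.75

Pre-subsidy: 327 - 3P = -3 + 3P gives P* = 55, Q* = 162.
With the subsidy, sellers receive Ps = Pb + 25 for each unit, where Pb is the price buyers pay.
Supply in terms of Pb becomes Qs = -3 + 3(Pb + 25) = 72 + 3Pb. Setting this equal to demand: 327 - 3Pb = 72 + 3Pb, so Pb = 42.5.
Sellers receive Ps = 42.5 + 25 = 67.5; Q' = 327 − 3·42.5 = 199.5.
The subsidy expands output by 199.5 − 162 = 37.5 past the efficient level; on those units the gap between marginal cost and willingness to pay runs from 0 up to 25.
DWL = ½ × 25 × 37.5 = 468.75.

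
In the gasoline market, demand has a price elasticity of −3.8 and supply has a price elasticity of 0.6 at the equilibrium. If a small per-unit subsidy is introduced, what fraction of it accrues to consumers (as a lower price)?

For a small subsidy around the equilibrium, the benefit split depends on the relative slopes, which at a point are proportional to the elasticities.
Buyer share = εs/(εs + |εd|) = 0.6/(0.6 + 3.8) = 3/22; seller share = |εd|/(εs + |εd|) = 19/22.

Consumer share = 3/22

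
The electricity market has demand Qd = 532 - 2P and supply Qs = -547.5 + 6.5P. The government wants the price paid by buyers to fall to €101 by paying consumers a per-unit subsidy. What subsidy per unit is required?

Required subsidy s = €34 per unit

At a buyer price of 101, quantity demanded is 532 − 2·101 = 330.
Sellers supply 330 only when they receive Ps with -547.5 + 6.5·Ps = 330, i.e. Ps = 135.
s = Ps − Pb = 135 − 101 = 34.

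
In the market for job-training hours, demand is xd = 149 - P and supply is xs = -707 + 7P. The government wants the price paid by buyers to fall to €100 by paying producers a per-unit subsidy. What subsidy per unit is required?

Required subsidy s = €8 per unit

At a buyer price of 100, quantity demanded is 149 − 1·100 = 49.
Sellers supply 49 only when they receive Ps with -707 + 7·Ps = 49, i.e. Ps = 108.
s = Ps − Pb = 108 − 100 = 8.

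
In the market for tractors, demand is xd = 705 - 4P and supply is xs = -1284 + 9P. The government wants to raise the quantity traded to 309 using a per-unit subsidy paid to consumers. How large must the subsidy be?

Required subsidy s = 78 per unit

At x = 309, invert demand for the buyer price: Pb = (705 − 309)/4 = 99; invert supply for the seller price: Ps = (309 − (-1284))/9 = 177.
The subsidy must fill the gap: s = Ps − Pb = 177 − 99 = 78.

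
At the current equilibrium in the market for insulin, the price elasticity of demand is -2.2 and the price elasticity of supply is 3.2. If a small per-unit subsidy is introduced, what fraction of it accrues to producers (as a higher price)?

For a small subsidy around the equilibrium, the benefit split depends on the relative slopes, which at a point are proportional to the elasticities.
Buyer share = εs/(εs + |εd|) = 3.2/(3.2 + 2.2) = 16/27; seller share = |εd|/(εs + |εd|) = 11/27.
So producers capture 11/27 of the subsidy.

Producer share = 11/27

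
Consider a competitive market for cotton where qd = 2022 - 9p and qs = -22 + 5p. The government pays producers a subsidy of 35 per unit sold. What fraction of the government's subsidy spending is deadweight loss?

DWL / government spending = 75/1094

Pre-subsidy: 2022 - 9p = -22 + 5p gives p* = 146, q* = 708.
With the subsidy, sellers receive ps = pb + 35 for each unit, where pb is the price buyers pay.
Supply in terms of pb becomes qs = -22 + 5(pb + 35) = 153 + 5pb. Setting this equal to demand: 2022 - 9pb = 153 + 5pb, so pb = 133.5.
Sellers receive ps = 133.5 + 35 = 168.5; q' = 2022 − 9·133.5 = 820.5.
ΔCS = ½(708 + 820.5)(146 − 133.5) = 9553.125; ΔPS = ½(708 + 820.5)(168.5 − 146) = 17195.625.
Government spending = 35 × 820.5 = 28717.5.
DWL = ½ × 35 × (820.5 − 708) = 1968.75; fraction = 1968.75 / 28717.5 = 75/1094.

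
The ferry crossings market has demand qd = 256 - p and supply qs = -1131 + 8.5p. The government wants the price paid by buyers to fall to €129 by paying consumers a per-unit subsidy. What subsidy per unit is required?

Required subsidy s = €19 per unit

At a buyer price of 129, quantity demanded is 256 − 1·129 = 127.
Sellers supply 127 only when they receive ps with -1131 + 8.5·ps = 127, i.e. ps = 148.
s = ps − pb = 148 − 129 = 19.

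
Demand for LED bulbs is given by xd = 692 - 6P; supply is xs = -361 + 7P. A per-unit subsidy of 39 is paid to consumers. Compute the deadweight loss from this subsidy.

Pre-subsidy: 692 - 6P = -361 + 7P gives P* = 81, x* = 206.
With the rebate, buyers effectively pay Pb = Ps − 39, where Ps is the price sellers receive.
Demand in terms of Ps becomes xd = 692 − 6(Ps − 39) = 926 - 6Ps. Setting this equal to supply: 926 - 6Ps = -361 + 7Ps, so Ps = 99.
Buyers pay Pb = 99 − 39 = 60; x' = -361 + 7·99 = 332.
The subsidy expands output by 332 − 206 = 126 past the efficient level; on those units the gap between marginal cost and willingness to pay runs from 0 up to 39.
DWL = ½ × 39 × 126 = 2457.

Deadweight loss = 2457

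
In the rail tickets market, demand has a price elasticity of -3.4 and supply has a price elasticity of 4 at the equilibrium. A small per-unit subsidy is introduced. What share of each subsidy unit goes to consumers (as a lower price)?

For a small subsidy around the equilibrium, the benefit split depends on the relative slopes, which at a point are proportional to the elasticities.
Buyer share = εs/(εs + |εd|) = 4/(4 + 3.4) = 20/37; seller share = |εd|/(εs + |εd|) = 17/37.

Consumer share = 20/37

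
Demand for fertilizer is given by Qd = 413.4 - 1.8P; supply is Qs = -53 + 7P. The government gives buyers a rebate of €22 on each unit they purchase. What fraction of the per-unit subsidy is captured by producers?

Producer share = 9/44

Pre-subsidy: 413.4 - 1.8P = -53 + 7P gives P* = 53, Q* = 318.
With the rebate, buyers effectively pay Pb = Ps − 22, where Ps is the price sellers receive.
Demand in terms of Ps becomes Qd = 413.4 − 1.8(Ps − 22) = 453 - 1.8Ps. Setting this equal to supply: 453 - 1.8Ps = -53 + 7Ps, so Ps = 57.5.
Buyers pay Pb = 57.5 − 22 = 35.5; Q' = -53 + 7·57.5 = 349.5.
Buyers' price falls by P* − Pb = 53 − 35.5 = 17.5; sellers' price rises by Ps − P* = 57.5 − 53 = 4.5.
So producers capture 4.5/22 = 9/44 of each unit of subsidy.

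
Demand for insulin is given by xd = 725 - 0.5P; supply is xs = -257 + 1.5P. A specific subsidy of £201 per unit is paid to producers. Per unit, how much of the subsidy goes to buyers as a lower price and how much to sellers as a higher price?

Pre-subsidy: 725 - 0.5P = -257 + 1.5P gives P* = 491, x* = 479.5.
With the subsidy, sellers receive Ps = Pb + 201 for each unit, where Pb is the price buyers pay.
Supply in terms of Pb becomes xs = -257 + 1.5(Pb + 201) = 44.5 + 1.5Pb. Setting this equal to demand: 725 - 0.5Pb = 44.5 + 1.5Pb, so Pb = 340.25.
Sellers receive Ps = 340.25 + 201 = 541.25; x' = 725 − 0.5·340.25 = 554.875.
Buyers' price falls by P* − Pb = 491 − 340.25 = 150.75; sellers' price rises by Ps − P* = 541.25 − 491 = 50.25.

Buyers gain £150.75 per unit; sellers gain £50.25 per unit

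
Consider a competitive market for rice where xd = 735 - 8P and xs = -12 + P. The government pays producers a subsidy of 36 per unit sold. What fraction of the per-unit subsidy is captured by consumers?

Pre-subsidy: 735 - 8P = -12 + P gives P* = 83, x* = 71.
With the subsidy, sellers receive Ps = Pb + 36 for each unit, where Pb is the price buyers pay.
Supply in terms of Pb becomes xs = -12 + 1(Pb + 36) = 24 + Pb. Setting this equal to demand: 735 - 8Pb = 24 + Pb, so Pb = 79.
Sellers receive Ps = 79 + 36 = 115; x' = 735 − 8·79 = 103.
Buyers' price falls by P* − Pb = 83 − 79 = 4; sellers' price rises by Ps − P* = 115 − 83 = 32.
So consumers capture 4/36 = 1/9 of each unit of subsidy.

Consumer share = 1/9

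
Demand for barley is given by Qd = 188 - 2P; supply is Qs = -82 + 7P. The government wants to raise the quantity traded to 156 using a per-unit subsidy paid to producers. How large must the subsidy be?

At Q = 156, invert demand for the buyer price: Pb = (188 − 156)/2 = 16; invert supply for the seller price: Ps = (156 − (-82))/7 = 34.
The subsidy must fill the gap: s = Ps − Pb = 34 − 16 = 18.

Required subsidy s = 18 per unit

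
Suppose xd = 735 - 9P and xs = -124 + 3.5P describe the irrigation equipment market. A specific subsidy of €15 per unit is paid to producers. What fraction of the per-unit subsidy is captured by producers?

Producer share = 0.72

Pre-subsidy: 735 - 9P = -124 + 3.5P gives P* = 68.72, x* = 116.52.
With the subsidy, sellers receive Ps = Pb + 15 for each unit, where Pb is the price buyers pay.
Supply in terms of Pb becomes xs = -124 + 3.5(Pb + 15) = -71.5 + 3.5Pb. Setting this equal to demand: 735 - 9Pb = -71.5 + 3.5Pb, so Pb = 64.52.
Sellers receive Ps = 64.52 + 15 = 79.52; x' = 735 − 9·64.52 = 154.32.
Buyers' price falls by P* − Pb = 68.72 − 64.52 = 4.2; sellers' price rises by Ps − P* = 79.52 − 68.72 = 10.8.
So producers capture 10.8/15 = 0.72 of each unit of subsidy.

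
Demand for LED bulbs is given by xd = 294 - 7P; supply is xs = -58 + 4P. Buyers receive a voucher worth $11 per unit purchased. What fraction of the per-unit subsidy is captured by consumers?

Consumer share = 4/11

Pre-subsidy: 294 - 7P = -58 + 4P gives P* = 32, x* = 70.
With the rebate, buyers effectively pay Pb = Ps − 11, where Ps is the price sellers receive.
Demand in terms of Ps becomes xd = 294 − 7(Ps − 11) = 371 - 7Ps. Setting this equal to supply: 371 - 7Ps = -58 + 4Ps, so Ps = 39.
Buyers pay Pb = 39 − 11 = 28; x' = -58 + 4·39 = 98.
Buyers' price falls by P* − Pb = 32 − 28 = 4; sellers' price rises by Ps − P* = 39 − 32 = 7.
So consumers capture 4/11 = 4/11 of each unit of subsidy.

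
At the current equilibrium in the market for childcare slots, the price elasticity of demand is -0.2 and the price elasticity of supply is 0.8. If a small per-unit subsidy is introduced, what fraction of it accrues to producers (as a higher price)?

For a small subsidy around the equilibrium, the benefit split depends on the relative slopes, which at a point are proportional to the elasticities.
Buyer share = εs/(εs + |εd|) = 0.8/(0.8 + 0.2) = 0.8; seller share = |εd|/(εs + |εd|) = 0.2.
So producers capture 0.2 of the subsidy.

Producer share = 0.2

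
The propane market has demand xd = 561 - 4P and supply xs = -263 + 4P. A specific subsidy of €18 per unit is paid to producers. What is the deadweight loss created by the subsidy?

Pre-subsidy: 561 - 4P = -263 + 4P gives P* = 103, x* = 149.
With the subsidy, sellers receive Ps = Pb + 18 for each unit, where Pb is the price buyers pay.
Supply in terms of Pb becomes xs = -263 + 4(Pb + 18) = -191 + 4Pb. Setting this equal to demand: 561 - 4Pb = -191 + 4Pb, so Pb = 94.
Sellers receive Ps = 94 + 18 = 112; x' = 561 − 4·94 = 185.
The subsidy expands output by 185 − 149 = 36 past the efficient level; on those units the gap between marginal cost and willingness to pay runs from 0 up to 18.
DWL = ½ × 18 × 36 = 324.

Deadweight loss = €324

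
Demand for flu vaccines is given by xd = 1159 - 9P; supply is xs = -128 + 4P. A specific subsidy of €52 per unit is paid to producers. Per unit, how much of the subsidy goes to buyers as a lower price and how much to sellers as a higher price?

Buyers gain €16 per unit; sellers gain €36 per unit

Pre-subsidy: 1159 - 9P = -128 + 4P gives P* = 99, x* = 268.
With the subsidy, sellers receive Ps = Pb + 52 for each unit, where Pb is the price buyers pay.
Supply in terms of Pb becomes xs = -128 + 4(Pb + 52) = 80 + 4Pb. Setting this equal to demand: 1159 - 9Pb = 80 + 4Pb, so Pb = 83.
Sellers receive Ps = 83 + 52 = 135; x' = 1159 − 9·83 = 412.
Buyers' price falls by P* − Pb = 99 − 83 = 16; sellers' price rises by Ps − P* = 135 − 99 = 36.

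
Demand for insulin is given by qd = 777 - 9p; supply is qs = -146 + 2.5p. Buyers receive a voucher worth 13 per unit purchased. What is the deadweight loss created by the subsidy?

Pre-subsidy: 777 - 9p = -146 + 2.5p gives p* = 1846/23, q* = 1257/23.
With the rebate, buyers effectively pay pb = ps − 13, where ps is the price sellers receive.
Demand in terms of ps becomes qd = 777 − 9(ps − 13) = 894 - 9ps. Setting this equal to supply: 894 - 9ps = -146 + 2.5ps, so ps = 2080/23.
Buyers pay pb = 2080/23 − 13 = 1781/23; q' = -146 + 2.5·(2080/23) = 1842/23.
The subsidy expands output by 1842/23 − 1257/23 = 585/23 past the efficient level; on those units the gap between marginal cost and willingness to pay runs from 0 up to 13.
DWL = ½ × 13 × 585/23 = 7605/46.

Deadweight loss = 7605/46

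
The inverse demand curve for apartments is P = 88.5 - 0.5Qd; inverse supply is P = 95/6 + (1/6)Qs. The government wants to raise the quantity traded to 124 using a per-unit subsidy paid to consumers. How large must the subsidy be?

Required subsidy s = 10 per unit

At Q = 124, from the demand curve buyers pay Pb = 88.5 − 0.5·124 = 26.5; from the supply curve sellers need Ps = 95/6 + (1/6)·124 = 36.5.
The subsidy must fill the gap: s = Ps − Pb = 36.5 − 26.5 = 10.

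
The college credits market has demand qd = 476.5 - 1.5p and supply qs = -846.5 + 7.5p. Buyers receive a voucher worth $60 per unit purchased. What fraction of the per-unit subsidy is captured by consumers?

Consumer share = 5/6

Pre-subsidy: 476.5 - 1.5p = -846.5 + 7.5p gives p* = 147, q* = 256.
With the rebate, buyers effectively pay pb = ps − 60, where ps is the price sellers receive.
Demand in terms of ps becomes qd = 476.5 − 1.5(ps − 60) = 566.5 - 1.5ps. Setting this equal to supply: 566.5 - 1.5ps = -846.5 + 7.5ps, so ps = 157.
Buyers pay pb = 157 − 60 = 97; q' = -846.5 + 7.5·157 = 331.
Buyers' price falls by p* − pb = 147 − 97 = 50; sellers' price rises by ps − p* = 157 − 147 = 10.
So consumers capture 50/60 = 5/6 of each unit of subsidy.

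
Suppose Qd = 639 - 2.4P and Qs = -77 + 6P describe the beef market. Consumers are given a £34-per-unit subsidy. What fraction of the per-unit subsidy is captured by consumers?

Consumer share = 5/7

Pre-subsidy: 639 - 2.4P = -77 + 6P gives P* = 1790/21, Q* = 3041/7.
With the rebate, buyers effectively pay Pb = Ps − 34, where Ps is the price sellers receive.
Demand in terms of Ps becomes Qd = 639 − 2.4(Ps − 34) = 720.6 - 2.4Ps. Setting this equal to supply: 720.6 - 2.4Ps = -77 + 6Ps, so Ps = 1994/21.
Buyers pay Pb = 1994/21 − 34 = 1280/21; Q' = -77 + 6·(1994/21) = 3449/7.
Buyers' price falls by P* − Pb = 1790/21 − 1280/21 = 170/7; sellers' price rises by Ps − P* = 1994/21 − 1790/21 = 68/7.
So consumers capture (170/7)/34 = 5/7 of each unit of subsidy.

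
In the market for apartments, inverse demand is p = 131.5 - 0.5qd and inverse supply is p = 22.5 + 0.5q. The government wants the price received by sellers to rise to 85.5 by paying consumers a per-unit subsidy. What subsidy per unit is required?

Required subsidy s = 17 per unit

At a seller price of 85.5, quantity supplied is -45 + 2·85.5 = 126.
Buyers absorb 126 only when they pay pb = 131.5 − 0.5·126 = 68.5.
s = ps − pb = 85.5 − 68.5 = 17.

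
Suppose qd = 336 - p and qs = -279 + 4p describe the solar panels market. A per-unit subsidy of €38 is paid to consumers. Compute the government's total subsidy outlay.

Pre-subsidy: 336 - p = -279 + 4p gives p* = 123, q* = 213.
With the rebate, buyers effectively pay pb = ps − 38, where ps is the price sellers receive.
Demand in terms of ps becomes qd = 336 − 1(ps − 38) = 374 - ps. Setting this equal to supply: 374 - ps = -279 + 4ps, so ps = 130.6.
Buyers pay pb = 130.6 − 38 = 92.6; q' = -279 + 4·130.6 = 243.4.
Government outlay = subsidy × quantity = 38 × 243.4 = 9249.2.

Government cost = €9249.2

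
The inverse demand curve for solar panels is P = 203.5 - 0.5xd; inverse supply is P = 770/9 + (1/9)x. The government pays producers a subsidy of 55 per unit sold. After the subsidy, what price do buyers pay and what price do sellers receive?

Pre-subsidy: 203.5 - 0.5x = 770/9 + (1/9)x gives x* = 193 and P* = 107.
With the subsidy, sellers receive Ps = Pb + 55 for each unit, where Pb is the price buyers pay.
On the curves, Pb = 203.5 - 0.5x and Ps = 770/9 + (1/9)x; the wedge Ps − Pb = 55 gives 770/9 + (1/9)x − (203.5 - 0.5x) = 55, so x' = 283.
Then Pb = 203.5 − 0.5·283 = 62 and Ps = 770/9 + (1/9)·283 = 117.

Buyers pay 62; sellers receive 117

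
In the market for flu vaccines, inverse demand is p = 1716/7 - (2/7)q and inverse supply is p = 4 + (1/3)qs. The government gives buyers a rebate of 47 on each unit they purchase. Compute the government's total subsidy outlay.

Pre-subsidy: 1716/7 - (2/7)q = 4 + (1/3)q gives q* = 5064/13 and p* = 1740/13.
With the rebate, buyers effectively pay pb = ps − 47, where ps is the price sellers receive.
On the curves, pb = 1716/7 - (2/7)q and ps = 4 + (1/3)q; the wedge ps − pb = 47 gives 4 + (1/3)q − (1716/7 - (2/7)q) = 47, so q' = 6051/13.
Then pb = 1716/7 − (2/7)·(6051/13) = 1458/13 and ps = 4 + (1/3)·(6051/13) = 2069/13.
Government outlay = subsidy × quantity = 47 × 6051/13 = 284397/13.

Government cost = 284397/13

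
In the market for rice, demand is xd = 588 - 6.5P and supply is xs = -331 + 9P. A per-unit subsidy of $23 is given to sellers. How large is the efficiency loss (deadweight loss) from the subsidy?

Pre-subsidy: 588 - 6.5P = -331 + 9P gives P* = 1838/31, x* = 6281/31.
With the subsidy, sellers receive Ps = Pb + 23 for each unit, where Pb is the price buyers pay.
Supply in terms of Pb becomes xs = -331 + 9(Pb + 23) = -124 + 9Pb. Setting this equal to demand: 588 - 6.5Pb = -124 + 9Pb, so Pb = 1424/31.
Sellers receive Ps = 1424/31 + 23 = 2137/31; x' = 588 − 6.5·(1424/31) = 8972/31.
The subsidy expands output by 8972/31 − 6281/31 = 2691/31 past the efficient level; on those units the gap between marginal cost and willingness to pay runs from 0 up to 23.
DWL = ½ × 23 × 2691/31 = 61893/62.

Deadweight loss = 61893/62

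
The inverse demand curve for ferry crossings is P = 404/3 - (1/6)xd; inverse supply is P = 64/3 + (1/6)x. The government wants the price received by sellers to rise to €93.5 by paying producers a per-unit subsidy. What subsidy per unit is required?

Required subsidy s = €31 per unit

At a seller price of 93.5, quantity supplied is -128 + 6·93.5 = 433.
Buyers absorb 433 only when they pay Pb = 404/3 − (1/6)·433 = 62.5.
s = Ps − Pb = 93.5 − 62.5 = 31.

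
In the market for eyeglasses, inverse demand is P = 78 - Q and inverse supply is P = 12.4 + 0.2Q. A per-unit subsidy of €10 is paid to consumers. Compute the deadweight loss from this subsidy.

Pre-subsidy: 78 - Q = 12.4 + 0.2Q gives Q* = 164/3 and P* = 70/3.
With the rebate, buyers effectively pay Pb = Ps − 10, where Ps is the price sellers receive.
On the curves, Pb = 78 - Q and Ps = 12.4 + 0.2Q; the wedge Ps − Pb = 10 gives 12.4 + 0.2Q − (78 - Q) = 10, so Q' = 63.
Then Pb = 78 − 1·63 = 15 and Ps = 12.4 + 0.2·63 = 25.
The subsidy expands output by 63 − 164/3 = 25/3 past the efficient level; on those units the gap between marginal cost and willingness to pay runs from 0 up to 10.
DWL = ½ × 10 × 25/3 = 125/3.

Deadweight loss = 125/3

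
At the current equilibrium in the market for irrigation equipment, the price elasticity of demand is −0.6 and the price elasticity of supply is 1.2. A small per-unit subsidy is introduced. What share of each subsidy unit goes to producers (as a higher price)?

For a small subsidy around the equilibrium, the benefit split depends on the relative slopes, which at a point are proportional to the elasticities.
Buyer share = εs/(εs + |εd|) = 1.2/(1.2 + 0.6) = 2/3; seller share = |εd|/(εs + |εd|) = 1/3.
So producers capture 1/3 of the subsidy.

Producer share = 1/3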